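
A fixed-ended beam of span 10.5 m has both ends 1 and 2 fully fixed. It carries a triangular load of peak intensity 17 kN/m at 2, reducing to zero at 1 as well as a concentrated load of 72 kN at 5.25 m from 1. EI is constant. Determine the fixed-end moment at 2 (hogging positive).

M_2 = 188.2 kN·m

Take the two fixed-end moments M_1, M_2 as redundants; the released structure is the simple span 12.
Simple-span end rotations at 1 and 2 under the given loads:
  at 1: triangular load, peak 17: 7w₀L³/(360EI) = 382.7/EI
  at 2: triangular load, peak 17: w₀L³/(45EI) = 437.3/EI
  at 1: point load 72 at a = 5.25: Pab(L + b)/(6LEI) = 496.1/EI
  at 2: point load 72 at a = 5.25: Pab(L + a)/(6LEI) = 496.1/EI
  θ_10 = 878.8/EI,  θ_20 = 933.5/EI
Flexibility coefficients: a unit moment at one end gives L/(3EI) there and L/(6EI) at the far end, so f₁₁ = f₂₂ = 3.5/EI and f₁₂ = f₂₁ = 1.75/EI.
Compatibility — zero rotation at each built-in end:
  3.5 M_1 + 1.75 M_2 = 878.8
  1.75 M_1 + 3.5 M_2 = 933.5
Solving the pair gives M_1 = 157 kN·m and M_2 = 188.2 kN·m (hogging).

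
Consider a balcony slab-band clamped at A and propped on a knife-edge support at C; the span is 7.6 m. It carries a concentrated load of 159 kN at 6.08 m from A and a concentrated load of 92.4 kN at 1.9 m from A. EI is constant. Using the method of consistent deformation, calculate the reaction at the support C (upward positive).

Remove the prop at C; the released (primary) structure is a cantilever built in at A.
Deflection at C on the released cantilever, summing each load's contribution:
  point load 159 at a = 6.08: Pa²(3L − a)/(6EI) = 16379/EI
  point load 92.4 at a = 1.9: Pa²(3L − a)/(6EI) = 1162/EI
  δ_0 = 17541/EI
Flexibility coefficient — unit upward force at C: δ_{CC} = L³/(3EI) = 146.3/EI.
Compatibility at C: δ_0 − R_C·δ_{CC} = 0, so R_C = 17541/146.3 = 119.9 kN.

R_C = 119.9 kN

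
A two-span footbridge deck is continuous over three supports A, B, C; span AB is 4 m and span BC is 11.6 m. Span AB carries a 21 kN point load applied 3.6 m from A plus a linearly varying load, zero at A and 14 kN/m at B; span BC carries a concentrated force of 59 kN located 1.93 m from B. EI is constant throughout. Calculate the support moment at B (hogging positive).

Insert a hinge at B; M_B is the redundant, and each span becomes simply supported.
Discontinuity in slope at B on the released structure — sum the simple-span end rotations:
  span AB: point load 21 at a = 3.6: Pab(L + a)/(6LEI) = 9.576/EI
  span AB: triangular load, peak 14: w₀L³/(45EI) = 19.91/EI
  span BC: point load 59 at a = 1.93: Pab(L + b)/(6LEI) = 336.5/EI
  relative rotation θ_0 = (29.49 + 336.5)/EI = 366/EI
A unit hogging moment at B produces rotation L₁/(3EI) + L₂/(3EI) = 5.2/EI.
Slope continuity at B: θ_0 = M_B·5.2/EI, so M_B = 366/5.2 = 70.38 kN·m (hogging).

M_B = 70.38 kN·m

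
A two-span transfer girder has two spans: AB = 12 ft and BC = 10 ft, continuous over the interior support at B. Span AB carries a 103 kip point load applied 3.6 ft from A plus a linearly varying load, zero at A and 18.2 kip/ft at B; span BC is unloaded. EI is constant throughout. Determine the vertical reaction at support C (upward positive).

R_C = -18.73 kip

Release continuity at B by inserting a hinge; the redundant is the internal moment M_B. The primary structure is two simply-supported spans AB and BC.
Rotations at B on the released spans (each span's end-slope, ×1/EI):
  span AB: point load 103 at a = 3.6: Pab(L + a)/(6LEI) = 674.9/EI
  span AB: triangular load, peak 18.2: w₀L³/(45EI) = 698.9/EI
  relative rotation θ_0 = (1374 + 0)/EI = 1374/EI
A unit hogging moment at B produces rotation L₁/(3EI) + L₂/(3EI) = 7.333/EI.
Compatibility: M_B·(L₁+L₂)/(3EI) = θ_0, giving M_B = 187.3 kip·ft (hogging).
Span BC, ΣM about C: R_B^{BC}·10 = 0 + 187.3, so R_B^{BC} = 18.73 kip and R_C = 0 − 18.73 = -18.73 kip.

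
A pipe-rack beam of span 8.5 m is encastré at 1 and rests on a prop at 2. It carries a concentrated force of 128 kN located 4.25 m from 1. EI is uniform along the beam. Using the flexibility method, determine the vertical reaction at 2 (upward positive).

Remove the prop at 2; the released (primary) structure is a cantilever built in at 1.
Downward deflection at the released point 2 due to the loads:
  point load 128 at a = 4.25: Pa²(3L − a)/(6EI) = 8188/EI
Flexibility coefficient — unit upward force at 2: δ_{22} = L³/(3EI) = 204.7/EI.
The prop prevents deflection at 2: R_2 = δ_0/δ_{22} = 8188/204.7 = 40 kN.

R_2 = 40 kN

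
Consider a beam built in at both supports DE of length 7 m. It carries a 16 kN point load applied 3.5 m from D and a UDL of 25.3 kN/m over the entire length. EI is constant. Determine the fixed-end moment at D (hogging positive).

Take the two fixed-end moments M_D, M_E as redundants; the released structure is the simple span DE.
End rotations of the released simple span under the applied load (×1/EI):
  at D: point load 16 at a = 3.5: Pab(L + b)/(6LEI) = 49/EI
  at E: point load 16 at a = 3.5: Pab(L + a)/(6LEI) = 49/EI
  at D: UDL 25.3: wL³/(24EI) = 361.6/EI
  at E: UDL 25.3: wL³/(24EI) = 361.6/EI
  θ_D0 = 410.6/EI,  θ_E0 = 410.6/EI
Flexibility coefficients: a unit moment at one end gives L/(3EI) there and L/(6EI) at the far end, so f₁₁ = f₂₂ = 2.333/EI and f₁₂ = f₂₁ = 1.167/EI.
Compatibility — zero rotation at each built-in end:
  2.333 M_D + 1.167 M_E = 410.6
  1.167 M_D + 2.333 M_E = 410.6
Solving the pair gives M_D = 117.3 kN·m and M_E = 117.3 kN·m (hogging).

M_D = 117.3 kN·m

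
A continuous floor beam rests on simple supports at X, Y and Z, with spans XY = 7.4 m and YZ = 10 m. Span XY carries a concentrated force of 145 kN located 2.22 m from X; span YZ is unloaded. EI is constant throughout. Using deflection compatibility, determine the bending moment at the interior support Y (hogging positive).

Take M_Y as the redundant. Released structure: two simple spans XY and YZ with a hinge at Y.
Rotations at Y on the released spans (each span's end-slope, ×1/EI):
  span XY: point load 145 at a = 2.22: Pab(L + a)/(6LEI) = 361.3/EI
  relative rotation θ_0 = (361.3 + 0)/EI = 361.3/EI
A unit hogging moment at Y produces rotation L₁/(3EI) + L₂/(3EI) = 5.8/EI.
Slope continuity at Y: θ_0 = M_Y·5.8/EI, so M_Y = 361.3/5.8 = 62.29 kN·m (hogging).

M_Y = 62.29 kN·m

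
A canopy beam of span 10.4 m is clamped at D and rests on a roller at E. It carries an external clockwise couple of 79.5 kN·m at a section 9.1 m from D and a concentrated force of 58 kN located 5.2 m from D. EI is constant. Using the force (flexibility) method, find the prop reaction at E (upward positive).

Take the reaction at E as the redundant and release it; the primary structure is a cantilever fixed at D.
Deflection at E on the released cantilever, summing each load's contribution:
  clockwise couple 79.5 at a = 9.1: M₀a(2L − a)/(2EI) = 4232/EI
  point load 58 at a = 5.2: Pa²(3L − a)/(6EI) = 6796/EI
  δ_0 = 11028/EI
Flexibility coefficient — unit upward force at E: δ_{EE} = L³/(3EI) = 375/EI.
Compatibility at E: δ_0 − R_E·δ_{EE} = 0, so R_E = 11028/375 = 29.41 kN.

R_E = 29.41 kN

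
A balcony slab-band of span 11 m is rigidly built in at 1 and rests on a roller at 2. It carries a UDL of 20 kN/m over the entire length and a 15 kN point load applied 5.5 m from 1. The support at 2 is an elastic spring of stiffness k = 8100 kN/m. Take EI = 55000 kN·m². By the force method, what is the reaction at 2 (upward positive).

Remove the prop at 2; the released (primary) structure is a cantilever built in at 1.
Free-end deflection of the primary structure under the applied loading (downward +):
  UDL 20: wL⁴/(8EI) = 36602/EI
  point load 15 at a = 5.5: Pa²(3L − a)/(6EI) = 2080/EI
  δ_0 = 38682/EI
Flexibility coefficient — unit upward force at 2: δ_{22} = L³/(3EI) = 443.7/EI.
With EI = 55000 kN·m²: δ_0 = 0.70331 m and δ_{22} = 0.008067 m/kN.
Compatibility — the spring shortens by R_2/k under the reaction it provides: δ_0 − R_2·δ_{22} = R_2/k. With 1/k = 0.000123 m/kN, R_2 = δ_0 / (δ_{22} + 1/k) = 0.70331 / (0.008067 + 0.000123) = 85.87 kN.

R_2 = 85.87 kN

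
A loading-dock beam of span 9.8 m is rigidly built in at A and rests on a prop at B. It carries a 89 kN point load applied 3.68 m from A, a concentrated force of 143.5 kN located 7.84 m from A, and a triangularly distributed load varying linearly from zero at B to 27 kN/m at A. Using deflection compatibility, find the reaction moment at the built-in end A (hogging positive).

M_A = 474 kN·m

Release the roller at B. Primary structure: cantilever fixed at A.
Downward deflection at the released point B due to the loads:
  point load 89 at a = 3.68: Pa²(3L − a)/(6EI) = 5167/EI
  point load 143.5 at a = 7.84: Pa²(3L − a)/(6EI) = 31694/EI
  triangular load, peak 27 at the fixed end: w₀L⁴/(30EI) = 8301/EI
  δ_0 = 45162/EI
Tip deflection under a unit load at B: L³/(3EI) = 313.7/EI.
Compatibility at B: δ_0 − R_B·δ_{BB} = 0, so R_B = 45162/313.7 = 144 kN.
Moment equilibrium about A: M_A = Σ(load moments about A) − R_B·L = 1885 − 144×9.8 = 474 kN·m.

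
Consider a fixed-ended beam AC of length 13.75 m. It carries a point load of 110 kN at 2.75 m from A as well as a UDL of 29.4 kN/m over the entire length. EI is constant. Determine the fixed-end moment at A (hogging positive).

M_A = 656.8 kN·m

Take the two fixed-end moments M_A, M_C as redundants; the released structure is the simple span AC.
On the primary (simply-supported) span, the end slopes from the loading are:
  at A: point load 110 at a = 2.75: Pab(L + b)/(6LEI) = 998.2/EI
  at C: point load 110 at a = 2.75: Pab(L + a)/(6LEI) = 665.5/EI
  at A: UDL 29.4: wL³/(24EI) = 3185/EI
  at C: UDL 29.4: wL³/(24EI) = 3185/EI
  θ_A0 = 4183/EI,  θ_C0 = 3850/EI
Flexibility coefficients: a unit moment at one end gives L/(3EI) there and L/(6EI) at the far end, so f₁₁ = f₂₂ = 4.583/EI and f₁₂ = f₂₁ = 2.292/EI.
Compatibility — zero rotation at each built-in end:
  4.583 M_A + 2.292 M_C = 4183
  2.292 M_A + 4.583 M_C = 3850
Solving the pair gives M_A = 656.8 kN·m and M_C = 511.6 kN·m (hogging).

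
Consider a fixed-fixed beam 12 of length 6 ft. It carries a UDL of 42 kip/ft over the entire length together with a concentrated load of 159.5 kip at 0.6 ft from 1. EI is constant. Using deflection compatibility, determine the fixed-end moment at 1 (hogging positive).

Take the two fixed-end moments M_1, M_2 as redundants; the released structure is the simple span 12.
Simple-span end rotations at 1 and 2 under the given loads:
  at 1: UDL 42: wL³/(24EI) = 378/EI
  at 2: UDL 42: wL³/(24EI) = 378/EI
  at 1: point load 159.5 at a = 0.6: Pab(L + b)/(6LEI) = 163.6/EI
  at 2: point load 159.5 at a = 0.6: Pab(L + a)/(6LEI) = 94.74/EI
  θ_10 = 541.6/EI,  θ_20 = 472.7/EI
Flexibility coefficients: a unit moment at one end gives L/(3EI) there and L/(6EI) at the far end, so f₁₁ = f₂₂ = 2/EI and f₁₂ = f₂₁ = 1/EI.
Compatibility — zero rotation at each built-in end:
  2 M_1 + 1 M_2 = 541.6
  1 M_1 + 2 M_2 = 472.7
Solving the pair gives M_1 = 203.5 kip·ft and M_2 = 134.6 kip·ft (hogging).

M_1 = 203.5 kip·ft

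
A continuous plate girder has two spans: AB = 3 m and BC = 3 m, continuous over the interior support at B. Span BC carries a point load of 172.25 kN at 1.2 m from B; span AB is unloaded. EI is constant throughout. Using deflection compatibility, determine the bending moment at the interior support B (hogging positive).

M_B = 49.61 kN·m

Take M_B as the redundant. Released structure: two simple spans AB and BC with a hinge at B.
Discontinuity in slope at B on the released structure — sum the simple-span end rotations:
  span BC: point load 172.25 at a = 1.2: Pab(L + b)/(6LEI) = 99.22/EI
  relative rotation θ_0 = (0 + 99.22)/EI = 99.22/EI
A unit hogging moment at B produces rotation L₁/(3EI) + L₂/(3EI) = 2/EI.
Compatibility: M_B·(L₁+L₂)/(3EI) = θ_0, giving M_B = 49.61 kN·m (hogging).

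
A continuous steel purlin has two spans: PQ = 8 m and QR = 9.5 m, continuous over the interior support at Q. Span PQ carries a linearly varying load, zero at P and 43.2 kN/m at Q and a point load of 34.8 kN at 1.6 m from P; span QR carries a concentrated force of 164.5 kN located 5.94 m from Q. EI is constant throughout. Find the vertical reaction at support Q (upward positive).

Take M_Q as the redundant. Released structure: two simple spans PQ and QR with a hinge at Q.
Rotations at Q on the released spans (each span's end-slope, ×1/EI):
  span PQ: triangular load, peak 43.2: w₀L³/(45EI) = 491.5/EI
  span PQ: point load 34.8 at a = 1.6: Pab(L + a)/(6LEI) = 71.27/EI
  span QR: point load 164.5 at a = 5.94: Pab(L + b)/(6LEI) = 797/EI
  relative rotation θ_0 = (562.8 + 797)/EI = 1360/EI
A unit hogging moment at Q produces rotation L₁/(3EI) + L₂/(3EI) = 5.833/EI.
Compatibility: M_Q·(L₁+L₂)/(3EI) = θ_0, giving M_Q = 233.1 kN·m (hogging).
Span PQ, ΣM about P with M_Q applied at Q: R_Q^{PQ}·8 = 977.3 + 233.1, so R_Q^{PQ} = 151.3 kN and R_P = 207.6 − 151.3 = 56.3 kN.
Span QR, ΣM about R: R_Q^{QR}·9.5 = 585.6 + 233.1, so R_Q^{QR} = 86.18 kN and R_R = 164.5 − 86.18 = 78.32 kN.
R_Q = 151.3 + 86.18 = 237.5 kN.

R_Q = 237.5 kN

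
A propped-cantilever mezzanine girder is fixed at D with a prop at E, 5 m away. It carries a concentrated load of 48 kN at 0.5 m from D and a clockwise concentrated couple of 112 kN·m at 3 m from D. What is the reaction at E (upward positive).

R_E = 28.92 kN

Remove the prop at E; the released (primary) structure is a cantilever built in at D.
Free-end deflection of the primary structure under the applied loading (downward +):
  point load 48 at a = 0.5: Pa²(3L − a)/(6EI) = 29/EI
  clockwise couple 112 at a = 3: M₀a(2L − a)/(2EI) = 1176/EI
  δ_0 = 1205/EI
Tip deflection under a unit load at E: L³/(3EI) = 41.67/EI.
The prop prevents deflection at E: R_E = δ_0/δ_{EE} = 1205/41.67 = 28.92 kN.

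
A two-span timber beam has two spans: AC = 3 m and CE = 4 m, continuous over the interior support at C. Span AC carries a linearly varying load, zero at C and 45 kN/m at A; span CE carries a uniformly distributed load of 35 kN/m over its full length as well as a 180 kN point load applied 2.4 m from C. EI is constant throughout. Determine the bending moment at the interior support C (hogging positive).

M_C = 119.2 kN·m

Release continuity at C by inserting a hinge; the redundant is the internal moment M_C. The primary structure is two simply-supported spans AC and CE.
Rotations at C on the released spans (each span's end-slope, ×1/EI):
  span AC: triangular load, peak 45: 7w₀L³/(360EI) = 23.62/EI
  span CE: UDL 35: wL³/(24EI) = 93.33/EI
  span CE: point load 180 at a = 2.4: Pab(L + b)/(6LEI) = 161.3/EI
  relative rotation θ_0 = (23.62 + 254.6)/EI = 278.2/EI
A unit hogging moment at C produces rotation L₁/(3EI) + L₂/(3EI) = 2.333/EI.
Slope continuity at C: θ_0 = M_C·2.333/EI, so M_C = 278.2/2.333 = 119.2 kN·m (hogging).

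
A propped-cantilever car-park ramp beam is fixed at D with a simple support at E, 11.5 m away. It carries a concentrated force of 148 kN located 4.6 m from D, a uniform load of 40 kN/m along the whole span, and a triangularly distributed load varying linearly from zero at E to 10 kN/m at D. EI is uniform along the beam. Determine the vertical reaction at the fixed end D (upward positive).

Choose R_E as the redundant. The primary structure is the cantilever fixed at D.
Primary-structure tip deflection at E by superposition:
  point load 148 at a = 4.6: Pa²(3L − a)/(6EI) = 15606/EI
  UDL 40: wL⁴/(8EI) = 87450/EI
  triangular load, peak 10 at the fixed end: w₀L⁴/(30EI) = 5830/EI
  δ_0 = 108887/EI
Tip deflection under a unit load at E: L³/(3EI) = 507/EI.
Compatibility at E: δ_0 − R_E·δ_{EE} = 0, so R_E = 108887/507 = 214.8 kN.
Vertical equilibrium: R_D = ΣP − R_E = 665.5 − 214.8 = 450.7 kN.

R_D = 450.7 kN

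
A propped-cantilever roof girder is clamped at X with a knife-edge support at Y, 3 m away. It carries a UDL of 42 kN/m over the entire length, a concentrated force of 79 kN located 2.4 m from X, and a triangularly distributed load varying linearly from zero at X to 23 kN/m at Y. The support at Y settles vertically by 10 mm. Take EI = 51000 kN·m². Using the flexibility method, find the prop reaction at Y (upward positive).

Remove the prop at Y; the released (primary) structure is a cantilever built in at X.
Downward deflection at the released point Y due to the loads:
  UDL 42: wL⁴/(8EI) = 425.2/EI
  point load 79 at a = 2.4: Pa²(3L − a)/(6EI) = 500.5/EI
  triangular load, peak 23 at the free end: 11w₀L⁴/(120EI) = 170.8/EI
  δ_0 = 1097/EI
Flexibility coefficient — unit upward force at Y: δ_{YY} = L³/(3EI) = 9/EI.
With EI = 51000 kN·m²: δ_0 = 0.021501 m and δ_{YY} = 0.000176 m/kN.
Compatibility — the beam at Y must follow the support down by 0.01 m: δ_0 − R_Y·δ_{YY} = 0.01, so R_Y = (0.021501 − 0.01)/0.000176 = 65.17 kN.

R_Y = 65.17 kN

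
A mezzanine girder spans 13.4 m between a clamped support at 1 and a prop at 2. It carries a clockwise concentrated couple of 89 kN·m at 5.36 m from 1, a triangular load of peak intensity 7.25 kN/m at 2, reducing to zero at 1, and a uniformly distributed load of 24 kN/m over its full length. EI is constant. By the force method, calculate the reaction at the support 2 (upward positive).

R_2 = 153.7 kN

Release the roller at 2. Primary structure: cantilever fixed at 1.
Downward deflection at the released point 2 due to the loads:
  clockwise couple 89 at a = 5.36: M₀a(2L − a)/(2EI) = 5114/EI
  triangular load, peak 7.25 at the free end: 11w₀L⁴/(120EI) = 21427/EI
  UDL 24: wL⁴/(8EI) = 96725/EI
  δ_0 = 123267/EI
Tip deflection under a unit load at 2: L³/(3EI) = 802/EI.
The prop prevents deflection at 2: R_2 = δ_0/δ_{22} = 123267/802 = 153.7 kN.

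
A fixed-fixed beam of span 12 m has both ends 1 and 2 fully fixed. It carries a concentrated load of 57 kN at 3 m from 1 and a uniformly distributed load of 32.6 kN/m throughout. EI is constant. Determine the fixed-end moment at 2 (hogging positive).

Take the two fixed-end moments M_1, M_2 as redundants; the released structure is the simple span 12.
Simple-span end rotations at 1 and 2 under the given loads:
  at 1: point load 57 at a = 3: Pab(L + b)/(6LEI) = 448.9/EI
  at 2: point load 57 at a = 3: Pab(L + a)/(6LEI) = 320.6/EI
  at 1: UDL 32.6: wL³/(24EI) = 2347/EI
  at 2: UDL 32.6: wL³/(24EI) = 2347/EI
  θ_10 = 2796/EI,  θ_20 = 2668/EI
Flexibility coefficients: a unit moment at one end gives L/(3EI) there and L/(6EI) at the far end, so f₁₁ = f₂₂ = 4/EI and f₁₂ = f₂₁ = 2/EI.
Compatibility — zero rotation at each built-in end:
  4 M_1 + 2 M_2 = 2796
  2 M_1 + 4 M_2 = 2668
Solving the pair gives M_1 = 487.4 kN·m and M_2 = 423.3 kN·m (hogging).

M_2 = 423.3 kN·m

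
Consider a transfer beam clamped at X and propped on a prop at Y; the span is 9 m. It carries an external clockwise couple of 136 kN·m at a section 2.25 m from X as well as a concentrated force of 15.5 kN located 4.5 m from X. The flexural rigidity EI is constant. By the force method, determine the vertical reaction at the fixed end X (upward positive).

Remove the prop at Y; the released (primary) structure is a cantilever built in at X.
Primary-structure tip deflection at Y by superposition:
  clockwise couple 136 at a = 2.25: M₀a(2L − a)/(2EI) = 2410/EI
  point load 15.5 at a = 4.5: Pa²(3L − a)/(6EI) = 1177/EI
  δ_0 = 3587/EI
Flexibility coefficient — unit upward force at Y: δ_{YY} = L³/(3EI) = 243/EI.
Compatibility at Y: δ_0 − R_Y·δ_{YY} = 0, so R_Y = 3587/243 = 14.76 kN.
Vertical equilibrium: R_X = ΣP − R_Y = 15.5 − 14.76 = 0.7396 kN.

R_X = 0.7396 kN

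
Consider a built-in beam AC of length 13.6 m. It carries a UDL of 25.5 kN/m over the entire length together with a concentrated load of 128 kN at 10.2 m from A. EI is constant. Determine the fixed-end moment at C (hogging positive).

M_C = 637.8 kN·m

Release both end moments; the primary structure is a simply-supported span AC with redundants M_A and M_C.
On the primary (simply-supported) span, the end slopes from the loading are:
  at A: UDL 25.5: wL³/(24EI) = 2673/EI
  at C: UDL 25.5: wL³/(24EI) = 2673/EI
  at A: point load 128 at a = 10.2: Pab(L + b)/(6LEI) = 924.8/EI
  at C: point load 128 at a = 10.2: Pab(L + a)/(6LEI) = 1295/EI
  θ_A0 = 3597/EI,  θ_C0 = 3967/EI
Flexibility coefficients: a unit moment at one end gives L/(3EI) there and L/(6EI) at the far end, so f₁₁ = f₂₂ = 4.533/EI and f₁₂ = f₂₁ = 2.267/EI.
Compatibility — zero rotation at each built-in end:
  4.533 M_A + 2.267 M_C = 3597
  2.267 M_A + 4.533 M_C = 3967
Solving the pair gives M_A = 474.6 kN·m and M_C = 637.8 kN·m (hogging).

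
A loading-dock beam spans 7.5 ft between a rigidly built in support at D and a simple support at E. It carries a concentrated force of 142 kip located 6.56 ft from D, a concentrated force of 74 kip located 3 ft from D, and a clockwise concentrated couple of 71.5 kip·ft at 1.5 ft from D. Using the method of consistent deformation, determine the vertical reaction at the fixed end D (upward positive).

Remove the prop at E; the released (primary) structure is a cantilever built in at D.
Free-end deflection of the primary structure under the applied loading (downward +):
  point load 142 at a = 6.56: Pa²(3L − a)/(6EI) = 16234/EI
  point load 74 at a = 3: Pa²(3L − a)/(6EI) = 2164/EI
  clockwise couple 71.5 at a = 1.5: M₀a(2L − a)/(2EI) = 723.9/EI
  δ_0 = 19123/EI
Tip deflection under a unit load at E: L³/(3EI) = 140.6/EI.
Compatibility at E: δ_0 − R_E·δ_{EE} = 0, so R_E = 19123/140.6 = 136 kip.
Vertical equilibrium: R_D = ΣP − R_E = 216 − 136 = 80.02 kip.

R_D = 80.02 kip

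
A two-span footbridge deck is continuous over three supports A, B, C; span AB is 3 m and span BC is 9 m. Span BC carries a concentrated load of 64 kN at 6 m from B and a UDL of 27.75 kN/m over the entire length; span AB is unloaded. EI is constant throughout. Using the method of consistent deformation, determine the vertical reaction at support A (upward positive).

Insert a hinge at B; M_B is the redundant, and each span becomes simply supported.
End slopes at the hinge B, treating each span as simply supported:
  span BC: point load 64 at a = 6: Pab(L + b)/(6LEI) = 256/EI
  span BC: UDL 27.75: wL³/(24EI) = 842.9/EI
  relative rotation θ_0 = (0 + 1099)/EI = 1099/EI
A unit hogging moment at B produces rotation L₁/(3EI) + L₂/(3EI) = 4/EI.
Compatibility: M_B·(L₁+L₂)/(3EI) = θ_0, giving M_B = 274.7 kN·m (hogging).
Span AB, ΣM about A with M_B applied at B: R_B^{AB}·3 = 0 + 274.7, so R_B^{AB} = 91.58 kN and R_A = 0 − 91.58 = -91.58 kN.

R_A = -91.58 kN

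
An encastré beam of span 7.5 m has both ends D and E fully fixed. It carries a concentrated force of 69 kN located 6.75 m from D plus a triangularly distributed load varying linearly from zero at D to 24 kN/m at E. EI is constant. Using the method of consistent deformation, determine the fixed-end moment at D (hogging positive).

Release both end moments; the primary structure is a simply-supported span DE with redundants M_D and M_E.
End rotations of the released simple span under the applied load (×1/EI):
  at D: point load 69 at a = 6.75: Pab(L + b)/(6LEI) = 64.04/EI
  at E: point load 69 at a = 6.75: Pab(L + a)/(6LEI) = 110.6/EI
  at D: triangular load, peak 24: 7w₀L³/(360EI) = 196.9/EI
  at E: triangular load, peak 24: w₀L³/(45EI) = 225/EI
  θ_D0 = 260.9/EI,  θ_E0 = 335.6/EI
Flexibility coefficients: a unit moment at one end gives L/(3EI) there and L/(6EI) at the far end, so f₁₁ = f₂₂ = 2.5/EI and f₁₂ = f₂₁ = 1.25/EI.
Compatibility — zero rotation at each built-in end:
  2.5 M_D + 1.25 M_E = 260.9
  1.25 M_D + 2.5 M_E = 335.6
Solving the pair gives M_D = 49.66 kN·m and M_E = 109.4 kN·m (hogging).

M_D = 49.66 kN·m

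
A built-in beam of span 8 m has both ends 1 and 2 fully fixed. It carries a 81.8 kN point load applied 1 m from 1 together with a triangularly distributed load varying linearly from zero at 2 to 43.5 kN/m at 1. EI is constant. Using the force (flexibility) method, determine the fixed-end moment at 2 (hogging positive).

M_2 = 101.7 kN·m

Release both end moments; the primary structure is a simply-supported span 12 with redundants M_1 and M_2.
End rotations of the released simple span under the applied load (×1/EI):
  at 1: point load 81.8 at a = 1: Pab(L + b)/(6LEI) = 178.9/EI
  at 2: point load 81.8 at a = 1: Pab(L + a)/(6LEI) = 107.4/EI
  at 1: triangular load, peak 43.5: w₀L³/(45EI) = 494.9/EI
  at 2: triangular load, peak 43.5: 7w₀L³/(360EI) = 433.1/EI
  θ_10 = 673.9/EI,  θ_20 = 540.4/EI
Flexibility coefficients: a unit moment at one end gives L/(3EI) there and L/(6EI) at the far end, so f₁₁ = f₂₂ = 2.667/EI and f₁₂ = f₂₁ = 1.333/EI.
Compatibility — zero rotation at each built-in end:
  2.667 M_1 + 1.333 M_2 = 673.9
  1.333 M_1 + 2.667 M_2 = 540.4
Solving the pair gives M_1 = 201.8 kN·m and M_2 = 101.7 kN·m (hogging).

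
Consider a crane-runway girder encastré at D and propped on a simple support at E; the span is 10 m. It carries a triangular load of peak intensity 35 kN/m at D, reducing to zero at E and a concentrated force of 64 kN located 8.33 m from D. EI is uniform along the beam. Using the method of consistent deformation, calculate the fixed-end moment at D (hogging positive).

M_D = 285.3 kN·m

Choose R_E as the redundant. The primary structure is the cantilever fixed at D.
Primary-structure tip deflection at E by superposition:
  triangular load, peak 35 at the fixed end: w₀L⁴/(30EI) = 11667/EI
  point load 64 at a = 8.33: Pa²(3L − a)/(6EI) = 16039/EI
  δ_0 = 27706/EI
Tip deflection under a unit load at E: L³/(3EI) = 333.3/EI.
The prop prevents deflection at E: R_E = δ_0/δ_{EE} = 27706/333.3 = 83.12 kN.
Moment equilibrium about D: M_D = Σ(load moments about D) − R_E·L = 1116 − 83.12×10 = 285.3 kN·m.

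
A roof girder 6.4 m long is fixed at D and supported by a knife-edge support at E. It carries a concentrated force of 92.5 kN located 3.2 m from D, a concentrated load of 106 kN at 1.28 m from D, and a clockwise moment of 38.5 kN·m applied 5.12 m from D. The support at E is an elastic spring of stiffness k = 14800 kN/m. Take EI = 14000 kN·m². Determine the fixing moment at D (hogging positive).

M_D = 194.7 kN·m

Take the reaction at E as the redundant and release it; the primary structure is a cantilever fixed at D.
Downward deflection at the released point E due to the loads:
  point load 92.5 at a = 3.2: Pa²(3L − a)/(6EI) = 2526/EI
  point load 106 at a = 1.28: Pa²(3L − a)/(6EI) = 518.7/EI
  clockwise couple 38.5 at a = 5.12: M₀a(2L − a)/(2EI) = 756.9/EI
  δ_0 = 3802/EI
Flexibility coefficient — unit upward force at E: δ_{EE} = L³/(3EI) = 87.38/EI.
With EI = 14000 kN·m²: δ_0 = 0.27154 m and δ_{EE} = 0.006242 m/kN.
Compatibility — the spring shortens by R_E/k under the reaction it provides: δ_0 − R_E·δ_{EE} = R_E/k. With 1/k = 0.000068 m/kN, R_E = δ_0 / (δ_{EE} + 1/k) = 0.27154 / (0.006242 + 0.000068) = 43.04 kN.
Moment equilibrium about D: M_D = Σ(load moments about D) − R_E·L = 470.2 − 43.04×6.4 = 194.7 kN·m.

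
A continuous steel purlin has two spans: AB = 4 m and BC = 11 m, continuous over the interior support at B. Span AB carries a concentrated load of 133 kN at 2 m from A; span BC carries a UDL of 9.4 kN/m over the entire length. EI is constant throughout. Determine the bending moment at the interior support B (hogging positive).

Release continuity at B by inserting a hinge; the redundant is the internal moment M_B. The primary structure is two simply-supported spans AB and BC.
Discontinuity in slope at B on the released structure — sum the simple-span end rotations:
  span AB: point load 133 at a = 2: Pab(L + a)/(6LEI) = 133/EI
  span BC: UDL 9.4: wL³/(24EI) = 521.3/EI
  relative rotation θ_0 = (133 + 521.3)/EI = 654.3/EI
A unit hogging moment at B produces rotation L₁/(3EI) + L₂/(3EI) = 5/EI.
Compatibility: M_B·(L₁+L₂)/(3EI) = θ_0, giving M_B = 130.9 kN·m (hogging).

M_B = 130.9 kN·m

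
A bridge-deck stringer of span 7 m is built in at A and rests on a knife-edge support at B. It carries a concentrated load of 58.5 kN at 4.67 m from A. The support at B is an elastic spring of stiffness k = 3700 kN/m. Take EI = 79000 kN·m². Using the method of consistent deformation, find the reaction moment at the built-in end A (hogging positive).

M_A = 94.06 kN·m

Release the roller at B. Primary structure: cantilever fixed at A.
Free-end deflection of the primary structure under the applied loading (downward +):
  point load 58.5 at a = 4.67: Pa²(3L − a)/(6EI) = 3472/EI
Tip deflection under a unit load at B: L³/(3EI) = 114.3/EI.
With EI = 79000 kN·m²: δ_0 = 0.043954 m and δ_{BB} = 0.001447 m/kN.
Compatibility — the spring shortens by R_B/k under the reaction it provides: δ_0 − R_B·δ_{BB} = R_B/k. With 1/k = 0.00027 m/kN, R_B = δ_0 / (δ_{BB} + 1/k) = 0.043954 / (0.001447 + 0.00027) = 25.59 kN.
Moment equilibrium about A: M_A = Σ(load moments about A) − R_B·L = 273.2 − 25.59×7 = 94.06 kN·m.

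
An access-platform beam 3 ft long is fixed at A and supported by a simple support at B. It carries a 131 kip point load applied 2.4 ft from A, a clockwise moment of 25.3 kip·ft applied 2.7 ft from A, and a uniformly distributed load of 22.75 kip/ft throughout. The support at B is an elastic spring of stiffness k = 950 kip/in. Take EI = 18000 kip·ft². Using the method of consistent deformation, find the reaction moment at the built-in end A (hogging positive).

M_A = 109.4 kip·ft

Choose R_B as the redundant. The primary structure is the cantilever fixed at A.
Free-end deflection of the primary structure under the applied loading (downward +):
  point load 131 at a = 2.4: Pa²(3L − a)/(6EI) = 830/EI
  clockwise couple 25.3 at a = 2.7: M₀a(2L − a)/(2EI) = 112.7/EI
  UDL 22.75: wL⁴/(8EI) = 230.3/EI
  δ_0 = 1173/EI
Tip deflection under a unit load at B: L³/(3EI) = 9/EI.
With EI = 18000 kip·ft²: δ_0 = 0.065171 ft and δ_{BB} = 0.0005 ft/kip.
Compatibility — the spring shortens by R_B/k under the reaction it provides: δ_0 − R_B·δ_{BB} = R_B/k. With 1/k = 1/(950×12) ft/kip = 0.000088 ft/kip, R_B = δ_0 / (δ_{BB} + 1/k) = 0.065171 / (0.0005 + 0.000088) = 110.9 kip.
Moment equilibrium about A: M_A = Σ(load moments about A) − R_B·L = 442.1 − 110.9×3 = 109.4 kip·ft.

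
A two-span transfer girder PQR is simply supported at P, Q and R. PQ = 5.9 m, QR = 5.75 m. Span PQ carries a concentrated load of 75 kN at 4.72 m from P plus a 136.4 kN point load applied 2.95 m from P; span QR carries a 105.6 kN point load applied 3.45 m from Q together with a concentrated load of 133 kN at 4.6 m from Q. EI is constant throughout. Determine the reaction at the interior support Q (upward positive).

R_Q = 264.1 kN

Take M_Q as the redundant. Released structure: two simple spans PQ and QR with a hinge at Q.
End slopes at the hinge Q, treating each span as simply supported:
  span PQ: point load 75 at a = 4.72: Pab(L + a)/(6LEI) = 125.3/EI
  span PQ: point load 136.4 at a = 2.95: Pab(L + a)/(6LEI) = 296.8/EI
  span QR: point load 105.6 at a = 3.45: Pab(L + b)/(6LEI) = 195.5/EI
  span QR: point load 133 at a = 4.6: Pab(L + b)/(6LEI) = 140.7/EI
  relative rotation θ_0 = (422.1 + 336.2)/EI = 758.3/EI
A unit hogging moment at Q produces rotation L₁/(3EI) + L₂/(3EI) = 3.883/EI.
Slope continuity at Q: θ_0 = M_Q·3.883/EI, so M_Q = 758.3/3.883 = 195.3 kN·m (hogging).
Span PQ, ΣM about P with M_Q applied at Q: R_Q^{PQ}·5.9 = 756.4 + 195.3, so R_Q^{PQ} = 161.3 kN and R_P = 211.4 − 161.3 = 50.1 kN.
Span QR, ΣM about R: R_Q^{QR}·5.75 = 395.8 + 195.3, so R_Q^{QR} = 102.8 kN and R_R = 238.6 − 102.8 = 135.8 kN.
R_Q = 161.3 + 102.8 = 264.1 kN.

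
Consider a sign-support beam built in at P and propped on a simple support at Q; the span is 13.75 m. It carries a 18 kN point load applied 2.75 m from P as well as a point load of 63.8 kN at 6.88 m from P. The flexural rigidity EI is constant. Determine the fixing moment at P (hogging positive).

Take the reaction at Q as the redundant and release it; the primary structure is a cantilever fixed at P.
Free-end deflection of the primary structure under the applied loading (downward +):
  point load 18 at a = 2.75: Pa²(3L − a)/(6EI) = 873.5/EI
  point load 63.8 at a = 6.88: Pa²(3L − a)/(6EI) = 17299/EI
  δ_0 = 18173/EI
Tip deflection under a unit load at Q: L³/(3EI) = 866.5/EI.
The prop prevents deflection at Q: R_Q = δ_0/δ_{QQ} = 18173/866.5 = 20.97 kN.
Moment equilibrium about P: M_P = Σ(load moments about P) − R_Q·L = 488.4 − 20.97×13.75 = 200.1 kN·m.

M_P = 200.1 kN·m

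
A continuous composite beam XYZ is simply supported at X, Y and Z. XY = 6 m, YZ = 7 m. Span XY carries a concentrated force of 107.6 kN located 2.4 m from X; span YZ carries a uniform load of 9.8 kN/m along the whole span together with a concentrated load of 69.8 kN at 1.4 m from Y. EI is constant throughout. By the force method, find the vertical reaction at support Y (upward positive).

R_Y = 170.4 kN

Insert a hinge at Y; M_Y is the redundant, and each span becomes simply supported.
Discontinuity in slope at Y on the released structure — sum the simple-span end rotations:
  span XY: point load 107.6 at a = 2.4: Pab(L + a)/(6LEI) = 216.9/EI
  span YZ: UDL 9.8: wL³/(24EI) = 140.1/EI
  span YZ: point load 69.8 at a = 1.4: Pab(L + b)/(6LEI) = 164.2/EI
  relative rotation θ_0 = (216.9 + 304.2)/EI = 521.1/EI
A unit hogging moment at Y produces rotation L₁/(3EI) + L₂/(3EI) = 4.333/EI.
Compatibility: M_Y·(L₁+L₂)/(3EI) = θ_0, giving M_Y = 120.3 kN·m (hogging).
Span XY, ΣM about X with M_Y applied at Y: R_Y^{XY}·6 = 258.2 + 120.3, so R_Y^{XY} = 63.08 kN and R_X = 107.6 − 63.08 = 44.52 kN.
Span YZ, ΣM about Z: R_Y^{YZ}·7 = 631 + 120.3, so R_Y^{YZ} = 107.3 kN and R_Z = 138.4 − 107.3 = 31.08 kN.
R_Y = 63.08 + 107.3 = 170.4 kN.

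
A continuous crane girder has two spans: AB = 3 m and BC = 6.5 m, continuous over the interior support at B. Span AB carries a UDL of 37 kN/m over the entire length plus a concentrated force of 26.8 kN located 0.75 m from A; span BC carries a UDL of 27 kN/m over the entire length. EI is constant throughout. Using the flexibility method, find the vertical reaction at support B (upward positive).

R_B = 205.3 kN

Take M_B as the redundant. Released structure: two simple spans AB and BC with a hinge at B.
End slopes at the hinge B, treating each span as simply supported:
  span AB: UDL 37: wL³/(24EI) = 41.62/EI
  span AB: point load 26.8 at a = 0.75: Pab(L + a)/(6LEI) = 9.422/EI
  span BC: UDL 27: wL³/(24EI) = 309/EI
  relative rotation θ_0 = (51.05 + 309)/EI = 360/EI
A unit hogging moment at B produces rotation L₁/(3EI) + L₂/(3EI) = 3.167/EI.
Compatibility: M_B·(L₁+L₂)/(3EI) = θ_0, giving M_B = 113.7 kN·m (hogging).
Span AB, ΣM about A with M_B applied at B: R_B^{AB}·3 = 186.6 + 113.7, so R_B^{AB} = 100.1 kN and R_A = 137.8 − 100.1 = 37.71 kN.
Span BC, ΣM about C: R_B^{BC}·6.5 = 570.4 + 113.7, so R_B^{BC} = 105.2 kN and R_C = 175.5 − 105.2 = 70.26 kN.
R_B = 100.1 + 105.2 = 205.3 kN.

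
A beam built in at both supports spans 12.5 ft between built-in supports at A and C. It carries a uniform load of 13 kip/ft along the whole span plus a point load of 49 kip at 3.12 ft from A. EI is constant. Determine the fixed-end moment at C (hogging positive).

Release both end moments; the primary structure is a simply-supported span AC with redundants M_A and M_C.
On the primary (simply-supported) span, the end slopes from the loading are:
  at A: UDL 13: wL³/(24EI) = 1058/EI
  at C: UDL 13: wL³/(24EI) = 1058/EI
  at A: point load 49 at a = 3.12: Pab(L + b)/(6LEI) = 418.3/EI
  at C: point load 49 at a = 3.12: Pab(L + a)/(6LEI) = 298.7/EI
  θ_A0 = 1476/EI,  θ_C0 = 1357/EI
Flexibility coefficients: a unit moment at one end gives L/(3EI) there and L/(6EI) at the far end, so f₁₁ = f₂₂ = 4.167/EI and f₁₂ = f₂₁ = 2.083/EI.
Compatibility — zero rotation at each built-in end:
  4.167 M_A + 2.083 M_C = 1476
  2.083 M_A + 4.167 M_C = 1357
Solving the pair gives M_A = 255.4 kip·ft and M_C = 197.9 kip·ft (hogging).

M_C = 197.9 kip·ft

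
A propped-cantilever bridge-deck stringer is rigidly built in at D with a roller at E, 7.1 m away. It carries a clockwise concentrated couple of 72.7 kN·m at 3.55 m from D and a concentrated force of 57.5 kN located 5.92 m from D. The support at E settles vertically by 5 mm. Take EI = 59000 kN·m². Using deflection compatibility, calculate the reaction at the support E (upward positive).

Take the reaction at E as the redundant and release it; the primary structure is a cantilever fixed at D.
Primary-structure tip deflection at E by superposition:
  clockwise couple 72.7 at a = 3.55: M₀a(2L − a)/(2EI) = 1374/EI
  point load 57.5 at a = 5.92: Pa²(3L − a)/(6EI) = 5166/EI
  δ_0 = 6540/EI
Flexibility coefficient — unit upward force at E: δ_{EE} = L³/(3EI) = 119.3/EI.
With EI = 59000 kN·m²: δ_0 = 0.11084 m and δ_{EE} = 0.002022 m/kN.
Compatibility — the beam at E must follow the support down by 0.005 m: δ_0 − R_E·δ_{EE} = 0.005, so R_E = (0.11084 − 0.005)/0.002022 = 52.34 kN.

R_E = 52.34 kN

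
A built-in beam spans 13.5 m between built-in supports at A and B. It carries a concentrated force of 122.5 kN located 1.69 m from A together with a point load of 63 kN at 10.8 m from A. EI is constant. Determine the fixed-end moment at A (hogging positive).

Take the two fixed-end moments M_A, M_B as redundants; the released structure is the simple span AB.
End rotations of the released simple span under the applied load (×1/EI):
  at A: point load 122.5 at a = 1.69: Pab(L + b)/(6LEI) = 764/EI
  at B: point load 122.5 at a = 1.69: Pab(L + a)/(6LEI) = 458.5/EI
  at A: point load 63 at a = 10.8: Pab(L + b)/(6LEI) = 367.4/EI
  at B: point load 63 at a = 10.8: Pab(L + a)/(6LEI) = 551.1/EI
  θ_A0 = 1131/EI,  θ_B0 = 1010/EI
Flexibility coefficients: a unit moment at one end gives L/(3EI) there and L/(6EI) at the far end, so f₁₁ = f₂₂ = 4.5/EI and f₁₂ = f₂₁ = 2.25/EI.
Compatibility — zero rotation at each built-in end:
  4.5 M_A + 2.25 M_B = 1131
  2.25 M_A + 4.5 M_B = 1010
Solving the pair gives M_A = 185.7 kN·m and M_B = 131.5 kN·m (hogging).

M_A = 185.7 kN·m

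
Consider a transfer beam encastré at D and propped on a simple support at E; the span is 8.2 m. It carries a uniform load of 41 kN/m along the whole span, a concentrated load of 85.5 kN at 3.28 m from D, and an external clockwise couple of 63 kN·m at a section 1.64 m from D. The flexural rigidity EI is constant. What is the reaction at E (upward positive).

R_E = 148 kN

Remove the prop at E; the released (primary) structure is a cantilever built in at D.
Free-end deflection of the primary structure under the applied loading (downward +):
  UDL 41: wL⁴/(8EI) = 23171/EI
  point load 85.5 at a = 3.28: Pa²(3L − a)/(6EI) = 3269/EI
  clockwise couple 63 at a = 1.64: M₀a(2L − a)/(2EI) = 762.5/EI
  δ_0 = 27202/EI
Flexibility coefficient — unit upward force at E: δ_{EE} = L³/(3EI) = 183.8/EI.
Compatibility at E: δ_0 − R_E·δ_{EE} = 0, so R_E = 27202/183.8 = 148 kN.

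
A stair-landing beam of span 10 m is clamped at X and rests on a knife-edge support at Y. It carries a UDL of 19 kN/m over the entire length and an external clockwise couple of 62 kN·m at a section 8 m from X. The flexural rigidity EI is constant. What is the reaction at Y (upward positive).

Take the reaction at Y as the redundant and release it; the primary structure is a cantilever fixed at X.
Primary-structure tip deflection at Y by superposition:
  UDL 19: wL⁴/(8EI) = 23750/EI
  clockwise couple 62 at a = 8: M₀a(2L − a)/(2EI) = 2976/EI
  δ_0 = 26726/EI
Tip deflection under a unit load at Y: L³/(3EI) = 333.3/EI.
Compatibility at Y: δ_0 − R_Y·δ_{YY} = 0, so R_Y = 26726/333.3 = 80.18 kN.

R_Y = 80.18 kN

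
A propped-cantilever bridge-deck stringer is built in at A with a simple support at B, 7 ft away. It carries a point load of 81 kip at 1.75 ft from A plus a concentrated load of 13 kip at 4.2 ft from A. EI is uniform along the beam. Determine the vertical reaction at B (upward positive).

R_B = 12.58 kip

Take the reaction at B as the redundant and release it; the primary structure is a cantilever fixed at A.
Downward deflection at the released point B due to the loads:
  point load 81 at a = 1.75: Pa²(3L − a)/(6EI) = 795.9/EI
  point load 13 at a = 4.2: Pa²(3L − a)/(6EI) = 642.1/EI
  δ_0 = 1438/EI
Tip deflection under a unit load at B: L³/(3EI) = 114.3/EI.
Compatibility at B: δ_0 − R_B·δ_{BB} = 0, so R_B = 1438/114.3 = 12.58 kip.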